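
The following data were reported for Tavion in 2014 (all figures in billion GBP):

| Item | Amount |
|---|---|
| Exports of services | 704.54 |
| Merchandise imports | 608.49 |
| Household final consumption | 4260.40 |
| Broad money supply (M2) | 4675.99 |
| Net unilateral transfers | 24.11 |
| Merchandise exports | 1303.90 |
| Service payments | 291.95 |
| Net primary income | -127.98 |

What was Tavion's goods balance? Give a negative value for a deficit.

Goods balance = 1303.90 - 608.49 = 695.41

695.41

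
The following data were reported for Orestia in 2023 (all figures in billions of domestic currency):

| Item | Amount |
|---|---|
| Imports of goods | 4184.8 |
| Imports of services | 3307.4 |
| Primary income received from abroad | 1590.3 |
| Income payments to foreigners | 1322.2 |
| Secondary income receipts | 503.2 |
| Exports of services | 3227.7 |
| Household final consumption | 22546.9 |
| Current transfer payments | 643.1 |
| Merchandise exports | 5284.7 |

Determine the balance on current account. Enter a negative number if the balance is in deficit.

Goods balance = 5284.7 - 4184.8 = 1099.9
Services balance = 3227.7 - 3307.4 = -79.7
Trade balance (goods + services) = 1099.9 + (-79.7) = 1020.2
Net primary income = 1590.3 - 1322.2 = 268.1
Net secondary income = 503.2 - 643.1 = -139.9
Current account = 1020.2 + 268.1 + (-139.9) = 1148.4

1148.4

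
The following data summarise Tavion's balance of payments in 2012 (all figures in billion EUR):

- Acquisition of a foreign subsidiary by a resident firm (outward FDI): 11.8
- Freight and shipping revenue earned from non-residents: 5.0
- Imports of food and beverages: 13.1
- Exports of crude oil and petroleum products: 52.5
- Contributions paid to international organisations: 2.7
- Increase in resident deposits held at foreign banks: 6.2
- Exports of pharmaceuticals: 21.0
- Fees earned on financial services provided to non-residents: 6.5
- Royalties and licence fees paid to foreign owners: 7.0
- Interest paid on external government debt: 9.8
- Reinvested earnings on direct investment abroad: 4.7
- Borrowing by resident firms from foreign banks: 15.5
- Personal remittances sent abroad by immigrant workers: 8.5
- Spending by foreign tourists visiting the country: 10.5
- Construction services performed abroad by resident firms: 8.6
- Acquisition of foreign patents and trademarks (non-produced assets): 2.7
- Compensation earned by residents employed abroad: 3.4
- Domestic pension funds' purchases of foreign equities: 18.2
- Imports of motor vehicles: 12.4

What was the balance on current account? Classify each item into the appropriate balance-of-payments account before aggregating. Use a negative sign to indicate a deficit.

Goods: 52.5 - 12.4 - 13.1 + 21.0 = 48.0
Services: -7.0 + 6.5 + 5.0 + 8.6 + 10.5 = 23.6
Primary income: 4.7 - 9.8 + 3.4 = -1.7
Secondary income: -2.7 - 8.5 = -11.2
Current account = 48.0 + 23.6 + (-1.7) + (-11.2) = 58.7
(Excluded from the current account — financial account: acquisition of a foreign subsidiary by a resident firm (outward FDI) 11.8, increase in resident deposits held at foreign banks 6.2, borrowing by resident firms from foreign banks 15.5, domestic pension funds' purchases of foreign equities 18.2; capital account: acquisition of foreign patents and trademarks (non-produced assets) 2.7.)

58.7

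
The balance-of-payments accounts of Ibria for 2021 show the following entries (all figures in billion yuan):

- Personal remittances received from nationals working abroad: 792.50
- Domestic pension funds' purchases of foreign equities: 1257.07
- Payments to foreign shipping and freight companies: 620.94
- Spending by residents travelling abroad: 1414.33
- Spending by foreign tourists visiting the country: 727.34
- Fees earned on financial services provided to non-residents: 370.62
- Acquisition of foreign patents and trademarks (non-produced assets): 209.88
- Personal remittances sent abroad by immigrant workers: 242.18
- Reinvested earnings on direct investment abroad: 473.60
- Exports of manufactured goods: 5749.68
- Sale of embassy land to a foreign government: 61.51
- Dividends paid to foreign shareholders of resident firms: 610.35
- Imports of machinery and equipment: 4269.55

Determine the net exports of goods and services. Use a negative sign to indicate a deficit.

542.82

Goods: 5749.68 - 4269.55 = 1480.13
Services: -620.94 - 1414.33 + 727.34 + 370.62 = -937.31
Trade balance = 1480.13 + (-937.31) = 542.82
(Excluded from the trade balance — secondary income: personal remittances received from nationals working abroad 792.50, personal remittances sent abroad by immigrant workers 242.18; financial account: domestic pension funds' purchases of foreign equities 1257.07; capital account: acquisition of foreign patents and trademarks (non-produced assets) 209.88, sale of embassy land to a foreign government 61.51; primary income: reinvested earnings on direct investment abroad 473.60, dividends paid to foreign shareholders of resident firms 610.35.)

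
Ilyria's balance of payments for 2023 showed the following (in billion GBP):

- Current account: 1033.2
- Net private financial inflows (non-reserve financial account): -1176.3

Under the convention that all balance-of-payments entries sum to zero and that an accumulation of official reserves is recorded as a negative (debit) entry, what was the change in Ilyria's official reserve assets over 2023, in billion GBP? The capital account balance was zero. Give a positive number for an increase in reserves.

-143.1

Official reserve transactions balance = -(1033.2 + (-1176.3)) = 143.1
An accumulation of reserves is recorded as a debit (negative entry), so the change in the stock of reserves is the negative of that balance.
Change in official reserves = -(143.1) = -143.1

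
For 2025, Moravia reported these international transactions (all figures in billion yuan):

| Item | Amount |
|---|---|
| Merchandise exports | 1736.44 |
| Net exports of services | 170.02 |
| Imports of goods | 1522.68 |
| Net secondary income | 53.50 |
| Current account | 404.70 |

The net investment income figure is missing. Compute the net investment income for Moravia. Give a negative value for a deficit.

Current account = goods balance + services balance + net primary income + net secondary income
Sum of the known components = 437.28
Net investment income = CA - (known components) = 404.70 - 437.28 = -32.58

-32.58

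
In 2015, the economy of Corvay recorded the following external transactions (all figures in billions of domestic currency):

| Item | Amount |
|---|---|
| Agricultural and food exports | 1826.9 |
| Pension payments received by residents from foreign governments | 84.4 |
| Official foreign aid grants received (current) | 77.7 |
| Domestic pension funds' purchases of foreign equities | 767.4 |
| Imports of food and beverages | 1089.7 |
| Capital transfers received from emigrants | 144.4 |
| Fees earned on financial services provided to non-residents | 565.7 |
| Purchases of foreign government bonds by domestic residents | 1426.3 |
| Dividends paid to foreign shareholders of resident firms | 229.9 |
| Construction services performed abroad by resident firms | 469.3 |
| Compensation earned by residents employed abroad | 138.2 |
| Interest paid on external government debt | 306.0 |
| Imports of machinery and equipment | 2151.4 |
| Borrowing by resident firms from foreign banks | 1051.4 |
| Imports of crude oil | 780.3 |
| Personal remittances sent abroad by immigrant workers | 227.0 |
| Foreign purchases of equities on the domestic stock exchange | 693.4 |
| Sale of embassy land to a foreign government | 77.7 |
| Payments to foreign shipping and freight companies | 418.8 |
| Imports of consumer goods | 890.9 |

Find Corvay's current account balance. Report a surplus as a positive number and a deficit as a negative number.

-2931.8

Goods: -2151.4 - 890.9 - 1089.7 - 780.3 + 1826.9 = -3085.4
Services: 565.7 + 469.3 - 418.8 = 616.2
Primary income: -229.9 - 306.0 + 138.2 = -397.7
Secondary income: 84.4 + 77.7 - 227.0 = -64.9
Current account = (-3085.4) + 616.2 + (-397.7) + (-64.9) = -2931.8
(Excluded from the current account — financial account: domestic pension funds' purchases of foreign equities 767.4, purchases of foreign government bonds by domestic residents 1426.3, borrowing by resident firms from foreign banks 1051.4, foreign purchases of equities on the domestic stock exchange 693.4; capital account: capital transfers received from emigrants 144.4, sale of embassy land to a foreign government 77.7.)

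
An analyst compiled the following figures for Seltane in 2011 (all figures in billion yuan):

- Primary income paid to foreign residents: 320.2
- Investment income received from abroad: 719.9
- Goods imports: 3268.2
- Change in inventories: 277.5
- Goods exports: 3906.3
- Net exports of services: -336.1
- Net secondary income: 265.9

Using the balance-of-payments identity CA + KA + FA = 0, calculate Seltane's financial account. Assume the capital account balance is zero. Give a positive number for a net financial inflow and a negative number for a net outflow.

-967.6

Goods balance = 3906.3 - 3268.2 = 638.1
Services balance = -336.1
Trade balance (goods + services) = 638.1 + (-336.1) = 302.0
Net primary income = 719.9 - 320.2 = 399.7
Net secondary income = 265.9
Current account = 302.0 + 399.7 + 265.9 = 967.6
Financial account = -(967.6) = -967.6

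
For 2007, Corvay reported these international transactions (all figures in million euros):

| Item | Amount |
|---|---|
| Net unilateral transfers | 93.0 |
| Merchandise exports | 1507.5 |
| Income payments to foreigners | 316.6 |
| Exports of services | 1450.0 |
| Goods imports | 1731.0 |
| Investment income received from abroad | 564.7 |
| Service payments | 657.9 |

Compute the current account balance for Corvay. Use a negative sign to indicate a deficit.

909.7

Goods balance = 1507.5 - 1731.0 = -223.5
Services balance = 1450.0 - 657.9 = 792.1
Trade balance (goods + services) = -223.5 + 792.1 = 568.6
Net primary income = 564.7 - 316.6 = 248.1
Net secondary income = 93.0
Current account = 568.6 + 248.1 + 93.0 = 909.7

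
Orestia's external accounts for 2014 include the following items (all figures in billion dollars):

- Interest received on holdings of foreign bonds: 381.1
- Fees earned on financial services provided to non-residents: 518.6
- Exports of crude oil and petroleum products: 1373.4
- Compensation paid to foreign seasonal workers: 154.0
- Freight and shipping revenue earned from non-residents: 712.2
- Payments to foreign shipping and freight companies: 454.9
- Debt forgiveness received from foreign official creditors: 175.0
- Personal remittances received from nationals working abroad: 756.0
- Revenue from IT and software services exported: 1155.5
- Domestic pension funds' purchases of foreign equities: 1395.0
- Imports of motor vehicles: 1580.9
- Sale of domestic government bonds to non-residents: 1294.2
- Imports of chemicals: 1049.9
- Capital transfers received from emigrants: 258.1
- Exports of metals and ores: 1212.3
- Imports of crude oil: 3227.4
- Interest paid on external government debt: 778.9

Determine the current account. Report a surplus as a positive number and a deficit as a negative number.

Goods: -1049.9 + 1212.3 - 1580.9 + 1373.4 - 3227.4 = -3272.5
Services: -454.9 + 712.2 + 518.6 + 1155.5 = 1931.4
Primary income: 381.1 - 154.0 - 778.9 = -551.8
Secondary income: 756.0
Current account = (-3272.5) + 1931.4 + (-551.8) + 756.0 = -1136.9
(Excluded from the current account — capital account: debt forgiveness received from foreign official creditors 175.0, capital transfers received from emigrants 258.1; financial account: domestic pension funds' purchases of foreign equities 1395.0, sale of domestic government bonds to non-residents 1294.2.)

-1136.9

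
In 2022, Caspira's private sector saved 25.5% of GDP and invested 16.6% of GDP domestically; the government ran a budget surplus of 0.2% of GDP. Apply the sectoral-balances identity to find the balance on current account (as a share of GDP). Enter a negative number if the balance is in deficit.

By the sectoral-balances identity, CA = (S_private - I) + (T - G).
Private balance = 25.5 - 16.6 = 8.9
Government balance (T - G) = 0.2
CA = 8.9 + 0.2 = 9.1

9.1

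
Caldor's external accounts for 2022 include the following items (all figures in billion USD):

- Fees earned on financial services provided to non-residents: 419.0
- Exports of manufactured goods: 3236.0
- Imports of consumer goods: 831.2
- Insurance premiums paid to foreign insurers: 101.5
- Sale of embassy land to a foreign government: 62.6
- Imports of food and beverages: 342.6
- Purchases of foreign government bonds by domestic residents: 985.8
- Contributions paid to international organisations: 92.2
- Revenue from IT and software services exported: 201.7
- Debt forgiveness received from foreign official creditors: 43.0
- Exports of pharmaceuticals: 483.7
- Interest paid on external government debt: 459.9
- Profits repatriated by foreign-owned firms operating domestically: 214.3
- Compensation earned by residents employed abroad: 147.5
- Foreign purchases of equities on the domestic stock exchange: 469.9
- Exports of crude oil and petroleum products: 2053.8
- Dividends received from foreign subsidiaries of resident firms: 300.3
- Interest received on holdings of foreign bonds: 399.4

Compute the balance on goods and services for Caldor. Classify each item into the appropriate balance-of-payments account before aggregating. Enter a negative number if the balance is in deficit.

Goods: 3236.0 - 342.6 + 483.7 + 2053.8 - 831.2 = 4599.7
Services: 201.7 + 419.0 - 101.5 = 519.2
Trade balance = 4599.7 + 519.2 = 5118.9
(Excluded from the trade balance — capital account: sale of embassy land to a foreign government 62.6, debt forgiveness received from foreign official creditors 43.0; financial account: purchases of foreign government bonds by domestic residents 985.8, foreign purchases of equities on the domestic stock exchange 469.9; secondary income: contributions paid to international organisations 92.2; primary income: interest paid on external government debt 459.9, profits repatriated by foreign-owned firms operating domestically 214.3, compensation earned by residents employed abroad 147.5, dividends received from foreign subsidiaries of resident firms 300.3, interest received on holdings of foreign bonds 399.4.)

5118.9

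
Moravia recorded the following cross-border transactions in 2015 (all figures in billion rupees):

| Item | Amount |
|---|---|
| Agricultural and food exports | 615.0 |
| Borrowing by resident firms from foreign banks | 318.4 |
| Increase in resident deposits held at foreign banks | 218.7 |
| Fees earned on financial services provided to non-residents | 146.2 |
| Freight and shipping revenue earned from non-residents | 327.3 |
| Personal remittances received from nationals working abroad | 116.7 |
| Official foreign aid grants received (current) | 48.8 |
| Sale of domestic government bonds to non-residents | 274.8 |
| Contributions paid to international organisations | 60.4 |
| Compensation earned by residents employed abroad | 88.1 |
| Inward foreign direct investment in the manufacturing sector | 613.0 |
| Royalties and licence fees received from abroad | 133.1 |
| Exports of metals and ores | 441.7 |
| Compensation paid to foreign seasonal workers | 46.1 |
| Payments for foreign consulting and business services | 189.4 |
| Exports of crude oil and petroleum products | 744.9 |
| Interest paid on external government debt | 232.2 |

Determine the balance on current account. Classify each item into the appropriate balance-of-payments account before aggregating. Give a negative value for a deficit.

Goods: 615.0 + 744.9 + 441.7 = 1801.6
Services: -189.4 + 327.3 + 133.1 + 146.2 = 417.2
Primary income: -232.2 - 46.1 + 88.1 = -190.2
Secondary income: 116.7 + 48.8 - 60.4 = 105.1
Current account = 1801.6 + 417.2 + (-190.2) + 105.1 = 2133.7
(Excluded from the current account — financial account: borrowing by resident firms from foreign banks 318.4, increase in resident deposits held at foreign banks 218.7, sale of domestic government bonds to non-residents 274.8, inward foreign direct investment in the manufacturing sector 613.0.)

2133.7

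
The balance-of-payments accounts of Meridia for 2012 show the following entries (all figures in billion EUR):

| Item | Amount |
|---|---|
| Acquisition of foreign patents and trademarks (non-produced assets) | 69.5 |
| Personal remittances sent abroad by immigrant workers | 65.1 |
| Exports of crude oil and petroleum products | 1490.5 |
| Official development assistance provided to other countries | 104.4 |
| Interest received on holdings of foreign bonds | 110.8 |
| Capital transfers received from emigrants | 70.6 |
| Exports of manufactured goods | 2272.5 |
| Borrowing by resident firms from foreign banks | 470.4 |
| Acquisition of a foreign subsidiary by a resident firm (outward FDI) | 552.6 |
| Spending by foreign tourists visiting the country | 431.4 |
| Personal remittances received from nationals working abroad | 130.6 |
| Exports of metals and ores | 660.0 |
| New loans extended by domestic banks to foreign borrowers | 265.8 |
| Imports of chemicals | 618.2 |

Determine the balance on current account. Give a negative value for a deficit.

4308.1

Goods: -618.2 + 1490.5 + 2272.5 + 660.0 = 3804.8
Services: 431.4
Primary income: 110.8
Secondary income: 130.6 - 65.1 - 104.4 = -38.9
Current account = 3804.8 + 431.4 + 110.8 + (-38.9) = 4308.1
(Excluded from the current account — capital account: acquisition of foreign patents and trademarks (non-produced assets) 69.5, capital transfers received from emigrants 70.6; financial account: borrowing by resident firms from foreign banks 470.4, acquisition of a foreign subsidiary by a resident firm (outward FDI) 552.6, new loans extended by domestic banks to foreign borrowers 265.8.)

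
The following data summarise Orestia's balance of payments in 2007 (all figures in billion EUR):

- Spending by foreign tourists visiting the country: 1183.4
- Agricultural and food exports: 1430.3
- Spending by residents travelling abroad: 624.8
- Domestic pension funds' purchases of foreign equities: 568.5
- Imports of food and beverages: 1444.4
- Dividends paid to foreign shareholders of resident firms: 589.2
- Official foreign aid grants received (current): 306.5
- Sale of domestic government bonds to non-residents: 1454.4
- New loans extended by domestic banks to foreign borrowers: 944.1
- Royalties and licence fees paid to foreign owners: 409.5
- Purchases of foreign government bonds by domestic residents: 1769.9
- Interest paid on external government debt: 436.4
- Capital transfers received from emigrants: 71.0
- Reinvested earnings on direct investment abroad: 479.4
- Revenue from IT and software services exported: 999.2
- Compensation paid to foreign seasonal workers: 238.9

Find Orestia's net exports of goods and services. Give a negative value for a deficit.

1134.2

Goods: -1444.4 + 1430.3 = -14.1
Services: 1183.4 - 624.8 - 409.5 + 999.2 = 1148.3
Trade balance = -14.1 + 1148.3 = 1134.2
(Excluded from the trade balance — financial account: domestic pension funds' purchases of foreign equities 568.5, sale of domestic government bonds to non-residents 1454.4, new loans extended by domestic banks to foreign borrowers 944.1, purchases of foreign government bonds by domestic residents 1769.9; primary income: dividends paid to foreign shareholders of resident firms 589.2, interest paid on external government debt 436.4, reinvested earnings on direct investment abroad 479.4, compensation paid to foreign seasonal workers 238.9; secondary income: official foreign aid grants received (current) 306.5; capital account: capital transfers received from emigrants 71.0.)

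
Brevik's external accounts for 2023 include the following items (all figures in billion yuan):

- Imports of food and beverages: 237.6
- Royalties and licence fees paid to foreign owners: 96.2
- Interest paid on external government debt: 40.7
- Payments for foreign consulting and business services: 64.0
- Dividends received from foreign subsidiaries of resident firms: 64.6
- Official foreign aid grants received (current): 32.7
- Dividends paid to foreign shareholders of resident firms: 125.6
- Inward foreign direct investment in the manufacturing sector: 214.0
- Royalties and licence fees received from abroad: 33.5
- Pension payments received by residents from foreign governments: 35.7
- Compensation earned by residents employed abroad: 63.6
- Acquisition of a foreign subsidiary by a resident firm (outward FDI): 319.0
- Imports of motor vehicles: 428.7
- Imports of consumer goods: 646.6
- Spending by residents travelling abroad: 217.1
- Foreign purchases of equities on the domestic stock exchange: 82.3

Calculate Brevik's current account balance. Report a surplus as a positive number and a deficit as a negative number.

-1626.4

Goods: -237.6 - 646.6 - 428.7 = -1312.9
Services: -64.0 - 217.1 - 96.2 + 33.5 = -343.8
Primary income: -40.7 + 64.6 + 63.6 - 125.6 = -38.1
Secondary income: 32.7 + 35.7 = 68.4
Current account = (-1312.9) + (-343.8) + (-38.1) + 68.4 = -1626.4
(Excluded from the current account — financial account: inward foreign direct investment in the manufacturing sector 214.0, acquisition of a foreign subsidiary by a resident firm (outward FDI) 319.0, foreign purchases of equities on the domestic stock exchange 82.3.)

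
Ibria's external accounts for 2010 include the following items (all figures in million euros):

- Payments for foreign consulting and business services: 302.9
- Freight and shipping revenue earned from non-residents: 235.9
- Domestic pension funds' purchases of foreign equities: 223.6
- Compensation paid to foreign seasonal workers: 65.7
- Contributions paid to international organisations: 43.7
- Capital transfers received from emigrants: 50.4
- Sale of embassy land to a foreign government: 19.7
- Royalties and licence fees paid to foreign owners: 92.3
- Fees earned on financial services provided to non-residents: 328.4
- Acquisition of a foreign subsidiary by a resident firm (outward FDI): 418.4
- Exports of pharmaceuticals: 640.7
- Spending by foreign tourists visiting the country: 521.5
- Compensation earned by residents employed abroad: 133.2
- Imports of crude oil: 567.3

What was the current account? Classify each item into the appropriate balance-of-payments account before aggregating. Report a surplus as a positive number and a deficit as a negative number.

Goods: -567.3 + 640.7 = 73.4
Services: -302.9 - 92.3 + 235.9 + 328.4 + 521.5 = 690.6
Primary income: -65.7 + 133.2 = 67.5
Secondary income: -43.7
Current account = 73.4 + 690.6 + 67.5 + (-43.7) = 787.8
(Excluded from the current account — financial account: domestic pension funds' purchases of foreign equities 223.6, acquisition of a foreign subsidiary by a resident firm (outward FDI) 418.4; capital account: capital transfers received from emigrants 50.4, sale of embassy land to a foreign government 19.7.)

787.8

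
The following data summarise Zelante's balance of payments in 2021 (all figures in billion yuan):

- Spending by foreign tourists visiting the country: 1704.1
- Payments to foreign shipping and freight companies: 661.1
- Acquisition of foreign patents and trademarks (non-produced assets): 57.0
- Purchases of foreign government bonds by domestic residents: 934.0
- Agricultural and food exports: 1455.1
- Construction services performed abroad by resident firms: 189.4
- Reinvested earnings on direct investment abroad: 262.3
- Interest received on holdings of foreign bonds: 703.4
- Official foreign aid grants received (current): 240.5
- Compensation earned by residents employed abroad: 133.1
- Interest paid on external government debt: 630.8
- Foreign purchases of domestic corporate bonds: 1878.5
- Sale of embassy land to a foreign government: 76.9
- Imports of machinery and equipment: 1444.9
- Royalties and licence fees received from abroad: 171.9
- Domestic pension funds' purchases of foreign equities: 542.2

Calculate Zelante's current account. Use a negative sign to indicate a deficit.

Goods: -1444.9 + 1455.1 = 10.2
Services: -661.1 + 1704.1 + 189.4 + 171.9 = 1404.3
Primary income: 262.3 + 133.1 - 630.8 + 703.4 = 468.0
Secondary income: 240.5
Current account = 10.2 + 1404.3 + 468.0 + 240.5 = 2123.0
(Excluded from the current account — capital account: acquisition of foreign patents and trademarks (non-produced assets) 57.0, sale of embassy land to a foreign government 76.9; financial account: purchases of foreign government bonds by domestic residents 934.0, foreign purchases of domestic corporate bonds 1878.5, domestic pension funds' purchases of foreign equities 542.2.)

2123.0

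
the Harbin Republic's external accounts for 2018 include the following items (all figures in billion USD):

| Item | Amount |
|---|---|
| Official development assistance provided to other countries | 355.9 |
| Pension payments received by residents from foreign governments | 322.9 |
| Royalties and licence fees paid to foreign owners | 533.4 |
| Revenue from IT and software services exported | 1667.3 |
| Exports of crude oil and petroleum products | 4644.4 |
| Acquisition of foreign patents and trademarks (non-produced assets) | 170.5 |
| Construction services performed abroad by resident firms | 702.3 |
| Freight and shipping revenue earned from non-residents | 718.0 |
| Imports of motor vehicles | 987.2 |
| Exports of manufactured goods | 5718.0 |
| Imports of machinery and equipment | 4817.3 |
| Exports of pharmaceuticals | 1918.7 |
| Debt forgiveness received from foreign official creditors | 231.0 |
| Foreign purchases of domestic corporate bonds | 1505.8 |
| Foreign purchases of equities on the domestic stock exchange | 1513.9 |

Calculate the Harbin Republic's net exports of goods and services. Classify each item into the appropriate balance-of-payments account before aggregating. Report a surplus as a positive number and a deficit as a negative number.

Goods: -987.2 + 1918.7 + 4644.4 + 5718.0 - 4817.3 = 6476.6
Services: -533.4 + 718.0 + 1667.3 + 702.3 = 2554.2
Trade balance = 6476.6 + 2554.2 = 9030.8
(Excluded from the trade balance — secondary income: official development assistance provided to other countries 355.9, pension payments received by residents from foreign governments 322.9; capital account: acquisition of foreign patents and trademarks (non-produced assets) 170.5, debt forgiveness received from foreign official creditors 231.0; financial account: foreign purchases of domestic corporate bonds 1505.8, foreign purchases of equities on the domestic stock exchange 1513.9.)

9030.8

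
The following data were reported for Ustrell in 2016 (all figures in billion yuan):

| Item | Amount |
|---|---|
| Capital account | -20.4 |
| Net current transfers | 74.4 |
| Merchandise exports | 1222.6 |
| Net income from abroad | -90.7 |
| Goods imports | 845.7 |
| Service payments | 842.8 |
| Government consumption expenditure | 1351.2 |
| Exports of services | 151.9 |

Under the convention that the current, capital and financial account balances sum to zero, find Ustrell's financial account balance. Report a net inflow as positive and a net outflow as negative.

Goods balance = 1222.6 - 845.7 = 376.9
Services balance = 151.9 - 842.8 = -690.9
Trade balance (goods + services) = 376.9 + (-690.9) = -314.0
Net primary income = -90.7
Net secondary income = 74.4
Current account = -314.0 + (-90.7) + 74.4 = -330.3
Financial account = -(-330.3 + (-20.4)) = 350.7

350.7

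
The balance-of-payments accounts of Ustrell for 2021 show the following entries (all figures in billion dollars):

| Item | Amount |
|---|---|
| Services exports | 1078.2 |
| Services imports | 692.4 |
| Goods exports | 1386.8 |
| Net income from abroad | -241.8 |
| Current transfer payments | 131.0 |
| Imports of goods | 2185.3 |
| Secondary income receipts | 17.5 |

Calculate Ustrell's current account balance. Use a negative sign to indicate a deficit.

-768.0

Goods balance = 1386.8 - 2185.3 = -798.5
Services balance = 1078.2 - 692.4 = 385.8
Trade balance (goods + services) = -798.5 + 385.8 = -412.7
Net primary income = -241.8
Net secondary income = 17.5 - 131.0 = -113.5
Current account = -412.7 + (-241.8) + (-113.5) = -768.0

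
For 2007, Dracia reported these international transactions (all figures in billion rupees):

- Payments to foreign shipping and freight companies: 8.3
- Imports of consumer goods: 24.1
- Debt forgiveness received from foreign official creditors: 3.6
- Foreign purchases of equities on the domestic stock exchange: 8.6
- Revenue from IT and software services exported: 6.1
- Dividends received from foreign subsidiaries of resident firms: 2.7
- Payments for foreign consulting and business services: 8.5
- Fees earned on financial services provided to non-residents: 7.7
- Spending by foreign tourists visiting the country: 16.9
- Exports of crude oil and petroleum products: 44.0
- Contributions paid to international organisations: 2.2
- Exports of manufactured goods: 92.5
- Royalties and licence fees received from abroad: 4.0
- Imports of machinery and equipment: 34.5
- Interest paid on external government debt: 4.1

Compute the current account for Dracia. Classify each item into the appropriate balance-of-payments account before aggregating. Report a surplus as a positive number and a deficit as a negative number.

Goods: -24.1 + 92.5 - 34.5 + 44.0 = 77.9
Services: 7.7 - 8.3 - 8.5 + 6.1 + 4.0 + 16.9 = 17.9
Primary income: -4.1 + 2.7 = -1.4
Secondary income: -2.2
Current account = 77.9 + 17.9 + (-1.4) + (-2.2) = 92.2
(Excluded from the current account — capital account: debt forgiveness received from foreign official creditors 3.6; financial account: foreign purchases of equities on the domestic stock exchange 8.6.)

92.2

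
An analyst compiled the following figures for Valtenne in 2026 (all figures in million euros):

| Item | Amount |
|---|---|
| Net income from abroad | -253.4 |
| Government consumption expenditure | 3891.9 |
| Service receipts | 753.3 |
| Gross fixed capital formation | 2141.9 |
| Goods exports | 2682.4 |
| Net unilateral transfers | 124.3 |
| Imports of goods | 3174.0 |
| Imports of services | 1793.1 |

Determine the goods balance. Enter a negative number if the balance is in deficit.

Goods balance = 2682.4 - 3174.0 = -491.6

-491.6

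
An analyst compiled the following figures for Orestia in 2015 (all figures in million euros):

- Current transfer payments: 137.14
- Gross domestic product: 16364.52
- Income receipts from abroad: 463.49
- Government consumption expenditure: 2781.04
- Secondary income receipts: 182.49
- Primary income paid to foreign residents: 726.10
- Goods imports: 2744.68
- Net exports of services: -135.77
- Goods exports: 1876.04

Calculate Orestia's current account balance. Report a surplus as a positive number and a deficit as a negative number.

Goods balance = 1876.04 - 2744.68 = -868.64
Services balance = -135.77
Trade balance (goods + services) = -868.64 + (-135.77) = -1004.41
Net primary income = 463.49 - 726.10 = -262.61
Net secondary income = 182.49 - 137.14 = 45.35
Current account = -1004.41 + (-262.61) + 45.35 = -1221.67

-1221.67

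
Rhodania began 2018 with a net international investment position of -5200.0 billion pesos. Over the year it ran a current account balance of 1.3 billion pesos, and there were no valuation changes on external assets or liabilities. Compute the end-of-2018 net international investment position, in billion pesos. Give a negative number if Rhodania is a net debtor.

-5198.7

With no valuation effects, change in NIIP = current account = 1.3
End-of-year NIIP = -5200.0 + 1.3 = -5198.7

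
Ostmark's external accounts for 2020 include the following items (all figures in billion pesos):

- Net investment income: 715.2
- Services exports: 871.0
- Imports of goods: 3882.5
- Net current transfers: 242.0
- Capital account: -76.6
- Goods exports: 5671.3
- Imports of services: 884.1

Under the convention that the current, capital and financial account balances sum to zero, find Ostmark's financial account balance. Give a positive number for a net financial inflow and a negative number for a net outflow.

Goods balance = 5671.3 - 3882.5 = 1788.8
Services balance = 871.0 - 884.1 = -13.1
Trade balance (goods + services) = 1788.8 + (-13.1) = 1775.7
Net primary income = 715.2
Net secondary income = 242.0
Current account = 1775.7 + 715.2 + 242.0 = 2732.9
Financial account = -(2732.9 + (-76.6)) = -2656.3

-2656.3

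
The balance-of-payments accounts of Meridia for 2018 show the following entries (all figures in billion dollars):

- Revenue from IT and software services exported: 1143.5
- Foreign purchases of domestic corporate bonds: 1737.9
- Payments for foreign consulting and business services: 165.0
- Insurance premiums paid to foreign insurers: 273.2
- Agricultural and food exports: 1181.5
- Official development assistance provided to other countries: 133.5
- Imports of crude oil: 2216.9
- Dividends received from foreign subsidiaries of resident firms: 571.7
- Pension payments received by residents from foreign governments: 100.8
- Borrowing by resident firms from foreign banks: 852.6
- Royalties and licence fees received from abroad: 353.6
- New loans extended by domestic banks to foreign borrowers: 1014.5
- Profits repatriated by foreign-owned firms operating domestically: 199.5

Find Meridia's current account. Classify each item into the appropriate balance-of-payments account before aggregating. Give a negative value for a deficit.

363.0

Goods: -2216.9 + 1181.5 = -1035.4
Services: -165.0 + 353.6 + 1143.5 - 273.2 = 1058.9
Primary income: 571.7 - 199.5 = 372.2
Secondary income: 100.8 - 133.5 = -32.7
Current account = (-1035.4) + 1058.9 + 372.2 + (-32.7) = 363.0
(Excluded from the current account — financial account: foreign purchases of domestic corporate bonds 1737.9, borrowing by resident firms from foreign banks 852.6, new loans extended by domestic banks to foreign borrowers 1014.5.)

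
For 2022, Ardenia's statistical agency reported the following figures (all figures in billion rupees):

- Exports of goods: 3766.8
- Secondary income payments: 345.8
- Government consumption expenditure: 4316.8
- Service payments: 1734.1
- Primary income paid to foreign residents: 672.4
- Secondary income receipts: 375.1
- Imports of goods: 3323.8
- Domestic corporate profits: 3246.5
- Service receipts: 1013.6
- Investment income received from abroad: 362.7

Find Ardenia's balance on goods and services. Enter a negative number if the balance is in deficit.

-277.5

Goods balance = 3766.8 - 3323.8 = 443.0
Services balance = 1013.6 - 1734.1 = -720.5
Trade balance (goods + services) = 443.0 + (-720.5) = -277.5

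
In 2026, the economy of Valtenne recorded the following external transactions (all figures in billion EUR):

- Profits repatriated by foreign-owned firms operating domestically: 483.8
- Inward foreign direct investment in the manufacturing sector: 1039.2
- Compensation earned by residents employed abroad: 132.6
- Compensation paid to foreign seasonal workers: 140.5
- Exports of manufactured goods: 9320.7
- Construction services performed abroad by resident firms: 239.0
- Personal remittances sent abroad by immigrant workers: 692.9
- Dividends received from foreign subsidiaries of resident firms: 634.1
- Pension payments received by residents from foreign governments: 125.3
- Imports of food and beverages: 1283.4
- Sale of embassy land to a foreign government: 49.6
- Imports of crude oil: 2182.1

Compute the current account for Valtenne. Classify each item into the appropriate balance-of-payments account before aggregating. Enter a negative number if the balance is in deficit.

5669.0

Goods: -1283.4 - 2182.1 + 9320.7 = 5855.2
Services: 239.0
Primary income: 132.6 - 140.5 + 634.1 - 483.8 = 142.4
Secondary income: -692.9 + 125.3 = -567.6
Current account = 5855.2 + 239.0 + 142.4 + (-567.6) = 5669.0
(Excluded from the current account — financial account: inward foreign direct investment in the manufacturing sector 1039.2; capital account: sale of embassy land to a foreign government 49.6.)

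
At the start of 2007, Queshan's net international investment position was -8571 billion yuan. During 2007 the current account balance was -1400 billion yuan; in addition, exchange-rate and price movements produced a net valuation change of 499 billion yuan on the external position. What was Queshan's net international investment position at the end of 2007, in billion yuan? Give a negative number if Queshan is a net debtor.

-9472

Change in NIIP = current account + net valuation change = -1400 + 499 = -901
End-of-year NIIP = -8571 + (-901) = -9472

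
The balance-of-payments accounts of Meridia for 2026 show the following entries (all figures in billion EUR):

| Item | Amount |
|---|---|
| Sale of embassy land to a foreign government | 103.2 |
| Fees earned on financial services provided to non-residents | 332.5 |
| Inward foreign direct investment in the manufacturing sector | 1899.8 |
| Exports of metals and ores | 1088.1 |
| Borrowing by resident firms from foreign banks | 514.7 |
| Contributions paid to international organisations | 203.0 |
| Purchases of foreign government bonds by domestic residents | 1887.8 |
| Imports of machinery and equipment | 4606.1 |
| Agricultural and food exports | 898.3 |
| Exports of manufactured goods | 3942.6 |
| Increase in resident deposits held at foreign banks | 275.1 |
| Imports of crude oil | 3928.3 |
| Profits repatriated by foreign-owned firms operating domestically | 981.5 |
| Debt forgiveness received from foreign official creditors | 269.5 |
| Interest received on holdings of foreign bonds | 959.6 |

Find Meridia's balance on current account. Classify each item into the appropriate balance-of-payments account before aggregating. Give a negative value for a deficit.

-2497.8

Goods: -4606.1 + 3942.6 - 3928.3 + 1088.1 + 898.3 = -2605.4
Services: 332.5
Primary income: 959.6 - 981.5 = -21.9
Secondary income: -203.0
Current account = (-2605.4) + 332.5 + (-21.9) + (-203.0) = -2497.8
(Excluded from the current account — capital account: sale of embassy land to a foreign government 103.2, debt forgiveness received from foreign official creditors 269.5; financial account: inward foreign direct investment in the manufacturing sector 1899.8, borrowing by resident firms from foreign banks 514.7, purchases of foreign government bonds by domestic residents 1887.8, increase in resident deposits held at foreign banks 275.1.)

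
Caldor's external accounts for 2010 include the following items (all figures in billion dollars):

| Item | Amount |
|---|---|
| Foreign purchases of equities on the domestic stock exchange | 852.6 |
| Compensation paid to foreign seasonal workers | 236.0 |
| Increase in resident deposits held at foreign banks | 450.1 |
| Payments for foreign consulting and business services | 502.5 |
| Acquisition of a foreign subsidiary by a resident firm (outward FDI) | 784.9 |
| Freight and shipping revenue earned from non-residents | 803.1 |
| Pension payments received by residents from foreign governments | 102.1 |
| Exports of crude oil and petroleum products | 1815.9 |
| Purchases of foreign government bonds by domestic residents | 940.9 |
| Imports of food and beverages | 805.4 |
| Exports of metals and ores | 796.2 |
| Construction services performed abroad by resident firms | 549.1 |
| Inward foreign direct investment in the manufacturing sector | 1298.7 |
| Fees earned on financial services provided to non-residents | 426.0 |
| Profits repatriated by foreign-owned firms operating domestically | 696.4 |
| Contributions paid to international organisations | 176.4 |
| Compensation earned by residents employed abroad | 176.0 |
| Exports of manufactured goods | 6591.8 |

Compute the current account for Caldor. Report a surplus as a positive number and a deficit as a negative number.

Goods: 1815.9 + 796.2 - 805.4 + 6591.8 = 8398.5
Services: 426.0 + 549.1 - 502.5 + 803.1 = 1275.7
Primary income: -236.0 + 176.0 - 696.4 = -756.4
Secondary income: 102.1 - 176.4 = -74.3
Current account = 8398.5 + 1275.7 + (-756.4) + (-74.3) = 8843.5
(Excluded from the current account — financial account: foreign purchases of equities on the domestic stock exchange 852.6, increase in resident deposits held at foreign banks 450.1, acquisition of a foreign subsidiary by a resident firm (outward FDI) 784.9, purchases of foreign government bonds by domestic residents 940.9, inward foreign direct investment in the manufacturing sector 1298.7.)

8843.5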